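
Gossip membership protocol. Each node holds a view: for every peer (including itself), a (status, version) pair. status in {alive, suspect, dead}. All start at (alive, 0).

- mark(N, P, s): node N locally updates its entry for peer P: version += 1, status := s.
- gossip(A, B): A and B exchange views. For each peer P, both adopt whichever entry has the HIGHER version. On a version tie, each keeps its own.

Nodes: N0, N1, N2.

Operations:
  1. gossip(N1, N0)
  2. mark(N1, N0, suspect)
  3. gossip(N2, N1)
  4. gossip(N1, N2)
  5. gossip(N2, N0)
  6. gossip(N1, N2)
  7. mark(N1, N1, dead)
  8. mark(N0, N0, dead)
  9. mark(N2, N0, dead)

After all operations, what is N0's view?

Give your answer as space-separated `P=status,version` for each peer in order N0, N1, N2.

Answer: N0=dead,2 N1=alive,0 N2=alive,0

Derivation:
Op 1: gossip N1<->N0 -> N1.N0=(alive,v0) N1.N1=(alive,v0) N1.N2=(alive,v0) | N0.N0=(alive,v0) N0.N1=(alive,v0) N0.N2=(alive,v0)
Op 2: N1 marks N0=suspect -> (suspect,v1)
Op 3: gossip N2<->N1 -> N2.N0=(suspect,v1) N2.N1=(alive,v0) N2.N2=(alive,v0) | N1.N0=(suspect,v1) N1.N1=(alive,v0) N1.N2=(alive,v0)
Op 4: gossip N1<->N2 -> N1.N0=(suspect,v1) N1.N1=(alive,v0) N1.N2=(alive,v0) | N2.N0=(suspect,v1) N2.N1=(alive,v0) N2.N2=(alive,v0)
Op 5: gossip N2<->N0 -> N2.N0=(suspect,v1) N2.N1=(alive,v0) N2.N2=(alive,v0) | N0.N0=(suspect,v1) N0.N1=(alive,v0) N0.N2=(alive,v0)
Op 6: gossip N1<->N2 -> N1.N0=(suspect,v1) N1.N1=(alive,v0) N1.N2=(alive,v0) | N2.N0=(suspect,v1) N2.N1=(alive,v0) N2.N2=(alive,v0)
Op 7: N1 marks N1=dead -> (dead,v1)
Op 8: N0 marks N0=dead -> (dead,v2)
Op 9: N2 marks N0=dead -> (dead,v2)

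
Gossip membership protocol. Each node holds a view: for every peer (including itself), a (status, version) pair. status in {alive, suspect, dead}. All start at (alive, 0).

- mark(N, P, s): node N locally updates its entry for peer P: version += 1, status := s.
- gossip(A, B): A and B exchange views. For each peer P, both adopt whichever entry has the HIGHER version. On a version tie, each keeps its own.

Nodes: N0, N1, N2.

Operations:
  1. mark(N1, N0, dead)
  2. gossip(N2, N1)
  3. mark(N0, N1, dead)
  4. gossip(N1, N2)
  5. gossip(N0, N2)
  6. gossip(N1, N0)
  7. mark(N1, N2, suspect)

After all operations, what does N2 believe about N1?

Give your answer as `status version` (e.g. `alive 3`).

Answer: dead 1

Derivation:
Op 1: N1 marks N0=dead -> (dead,v1)
Op 2: gossip N2<->N1 -> N2.N0=(dead,v1) N2.N1=(alive,v0) N2.N2=(alive,v0) | N1.N0=(dead,v1) N1.N1=(alive,v0) N1.N2=(alive,v0)
Op 3: N0 marks N1=dead -> (dead,v1)
Op 4: gossip N1<->N2 -> N1.N0=(dead,v1) N1.N1=(alive,v0) N1.N2=(alive,v0) | N2.N0=(dead,v1) N2.N1=(alive,v0) N2.N2=(alive,v0)
Op 5: gossip N0<->N2 -> N0.N0=(dead,v1) N0.N1=(dead,v1) N0.N2=(alive,v0) | N2.N0=(dead,v1) N2.N1=(dead,v1) N2.N2=(alive,v0)
Op 6: gossip N1<->N0 -> N1.N0=(dead,v1) N1.N1=(dead,v1) N1.N2=(alive,v0) | N0.N0=(dead,v1) N0.N1=(dead,v1) N0.N2=(alive,v0)
Op 7: N1 marks N2=suspect -> (suspect,v1)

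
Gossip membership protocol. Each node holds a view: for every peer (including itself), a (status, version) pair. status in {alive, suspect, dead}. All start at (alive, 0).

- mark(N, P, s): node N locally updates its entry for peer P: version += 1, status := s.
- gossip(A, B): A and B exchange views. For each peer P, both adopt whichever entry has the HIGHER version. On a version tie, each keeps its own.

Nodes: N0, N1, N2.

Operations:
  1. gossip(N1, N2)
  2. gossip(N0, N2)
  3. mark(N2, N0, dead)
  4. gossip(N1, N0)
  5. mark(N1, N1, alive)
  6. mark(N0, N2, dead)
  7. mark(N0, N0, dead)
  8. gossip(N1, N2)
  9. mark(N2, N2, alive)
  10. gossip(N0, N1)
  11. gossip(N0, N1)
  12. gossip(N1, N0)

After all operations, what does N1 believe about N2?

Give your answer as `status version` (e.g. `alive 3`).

Answer: dead 1

Derivation:
Op 1: gossip N1<->N2 -> N1.N0=(alive,v0) N1.N1=(alive,v0) N1.N2=(alive,v0) | N2.N0=(alive,v0) N2.N1=(alive,v0) N2.N2=(alive,v0)
Op 2: gossip N0<->N2 -> N0.N0=(alive,v0) N0.N1=(alive,v0) N0.N2=(alive,v0) | N2.N0=(alive,v0) N2.N1=(alive,v0) N2.N2=(alive,v0)
Op 3: N2 marks N0=dead -> (dead,v1)
Op 4: gossip N1<->N0 -> N1.N0=(alive,v0) N1.N1=(alive,v0) N1.N2=(alive,v0) | N0.N0=(alive,v0) N0.N1=(alive,v0) N0.N2=(alive,v0)
Op 5: N1 marks N1=alive -> (alive,v1)
Op 6: N0 marks N2=dead -> (dead,v1)
Op 7: N0 marks N0=dead -> (dead,v1)
Op 8: gossip N1<->N2 -> N1.N0=(dead,v1) N1.N1=(alive,v1) N1.N2=(alive,v0) | N2.N0=(dead,v1) N2.N1=(alive,v1) N2.N2=(alive,v0)
Op 9: N2 marks N2=alive -> (alive,v1)
Op 10: gossip N0<->N1 -> N0.N0=(dead,v1) N0.N1=(alive,v1) N0.N2=(dead,v1) | N1.N0=(dead,v1) N1.N1=(alive,v1) N1.N2=(dead,v1)
Op 11: gossip N0<->N1 -> N0.N0=(dead,v1) N0.N1=(alive,v1) N0.N2=(dead,v1) | N1.N0=(dead,v1) N1.N1=(alive,v1) N1.N2=(dead,v1)
Op 12: gossip N1<->N0 -> N1.N0=(dead,v1) N1.N1=(alive,v1) N1.N2=(dead,v1) | N0.N0=(dead,v1) N0.N1=(alive,v1) N0.N2=(dead,v1)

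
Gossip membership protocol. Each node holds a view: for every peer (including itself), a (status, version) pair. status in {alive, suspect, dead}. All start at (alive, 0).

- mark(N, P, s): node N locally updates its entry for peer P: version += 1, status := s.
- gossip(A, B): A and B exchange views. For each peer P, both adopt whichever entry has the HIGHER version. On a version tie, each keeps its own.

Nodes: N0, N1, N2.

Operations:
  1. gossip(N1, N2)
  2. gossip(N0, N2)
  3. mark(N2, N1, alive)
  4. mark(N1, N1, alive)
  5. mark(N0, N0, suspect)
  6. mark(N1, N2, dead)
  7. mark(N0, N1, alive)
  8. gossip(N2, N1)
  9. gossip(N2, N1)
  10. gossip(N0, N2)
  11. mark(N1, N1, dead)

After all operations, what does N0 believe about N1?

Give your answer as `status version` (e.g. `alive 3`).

Answer: alive 1

Derivation:
Op 1: gossip N1<->N2 -> N1.N0=(alive,v0) N1.N1=(alive,v0) N1.N2=(alive,v0) | N2.N0=(alive,v0) N2.N1=(alive,v0) N2.N2=(alive,v0)
Op 2: gossip N0<->N2 -> N0.N0=(alive,v0) N0.N1=(alive,v0) N0.N2=(alive,v0) | N2.N0=(alive,v0) N2.N1=(alive,v0) N2.N2=(alive,v0)
Op 3: N2 marks N1=alive -> (alive,v1)
Op 4: N1 marks N1=alive -> (alive,v1)
Op 5: N0 marks N0=suspect -> (suspect,v1)
Op 6: N1 marks N2=dead -> (dead,v1)
Op 7: N0 marks N1=alive -> (alive,v1)
Op 8: gossip N2<->N1 -> N2.N0=(alive,v0) N2.N1=(alive,v1) N2.N2=(dead,v1) | N1.N0=(alive,v0) N1.N1=(alive,v1) N1.N2=(dead,v1)
Op 9: gossip N2<->N1 -> N2.N0=(alive,v0) N2.N1=(alive,v1) N2.N2=(dead,v1) | N1.N0=(alive,v0) N1.N1=(alive,v1) N1.N2=(dead,v1)
Op 10: gossip N0<->N2 -> N0.N0=(suspect,v1) N0.N1=(alive,v1) N0.N2=(dead,v1) | N2.N0=(suspect,v1) N2.N1=(alive,v1) N2.N2=(dead,v1)
Op 11: N1 marks N1=dead -> (dead,v2)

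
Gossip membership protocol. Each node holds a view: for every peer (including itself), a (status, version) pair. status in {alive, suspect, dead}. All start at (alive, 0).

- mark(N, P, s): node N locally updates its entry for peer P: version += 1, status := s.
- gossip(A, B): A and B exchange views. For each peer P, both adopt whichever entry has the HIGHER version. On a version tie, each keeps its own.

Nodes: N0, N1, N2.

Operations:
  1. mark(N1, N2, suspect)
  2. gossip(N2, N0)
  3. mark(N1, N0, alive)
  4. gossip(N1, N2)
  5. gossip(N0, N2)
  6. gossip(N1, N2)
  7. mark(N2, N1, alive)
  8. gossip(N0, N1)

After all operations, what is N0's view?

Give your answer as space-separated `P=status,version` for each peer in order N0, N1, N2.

Answer: N0=alive,1 N1=alive,0 N2=suspect,1

Derivation:
Op 1: N1 marks N2=suspect -> (suspect,v1)
Op 2: gossip N2<->N0 -> N2.N0=(alive,v0) N2.N1=(alive,v0) N2.N2=(alive,v0) | N0.N0=(alive,v0) N0.N1=(alive,v0) N0.N2=(alive,v0)
Op 3: N1 marks N0=alive -> (alive,v1)
Op 4: gossip N1<->N2 -> N1.N0=(alive,v1) N1.N1=(alive,v0) N1.N2=(suspect,v1) | N2.N0=(alive,v1) N2.N1=(alive,v0) N2.N2=(suspect,v1)
Op 5: gossip N0<->N2 -> N0.N0=(alive,v1) N0.N1=(alive,v0) N0.N2=(suspect,v1) | N2.N0=(alive,v1) N2.N1=(alive,v0) N2.N2=(suspect,v1)
Op 6: gossip N1<->N2 -> N1.N0=(alive,v1) N1.N1=(alive,v0) N1.N2=(suspect,v1) | N2.N0=(alive,v1) N2.N1=(alive,v0) N2.N2=(suspect,v1)
Op 7: N2 marks N1=alive -> (alive,v1)
Op 8: gossip N0<->N1 -> N0.N0=(alive,v1) N0.N1=(alive,v0) N0.N2=(suspect,v1) | N1.N0=(alive,v1) N1.N1=(alive,v0) N1.N2=(suspect,v1)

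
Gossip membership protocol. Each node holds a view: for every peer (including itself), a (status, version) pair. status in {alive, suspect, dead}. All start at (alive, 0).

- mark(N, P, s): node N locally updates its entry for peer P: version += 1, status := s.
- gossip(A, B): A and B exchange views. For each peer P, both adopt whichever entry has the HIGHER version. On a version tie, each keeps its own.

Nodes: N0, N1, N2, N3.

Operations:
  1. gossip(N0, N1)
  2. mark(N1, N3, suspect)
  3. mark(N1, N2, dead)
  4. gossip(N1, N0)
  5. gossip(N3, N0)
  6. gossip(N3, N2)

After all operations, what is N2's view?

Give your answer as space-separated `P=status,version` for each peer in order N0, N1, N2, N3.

Answer: N0=alive,0 N1=alive,0 N2=dead,1 N3=suspect,1

Derivation:
Op 1: gossip N0<->N1 -> N0.N0=(alive,v0) N0.N1=(alive,v0) N0.N2=(alive,v0) N0.N3=(alive,v0) | N1.N0=(alive,v0) N1.N1=(alive,v0) N1.N2=(alive,v0) N1.N3=(alive,v0)
Op 2: N1 marks N3=suspect -> (suspect,v1)
Op 3: N1 marks N2=dead -> (dead,v1)
Op 4: gossip N1<->N0 -> N1.N0=(alive,v0) N1.N1=(alive,v0) N1.N2=(dead,v1) N1.N3=(suspect,v1) | N0.N0=(alive,v0) N0.N1=(alive,v0) N0.N2=(dead,v1) N0.N3=(suspect,v1)
Op 5: gossip N3<->N0 -> N3.N0=(alive,v0) N3.N1=(alive,v0) N3.N2=(dead,v1) N3.N3=(suspect,v1) | N0.N0=(alive,v0) N0.N1=(alive,v0) N0.N2=(dead,v1) N0.N3=(suspect,v1)
Op 6: gossip N3<->N2 -> N3.N0=(alive,v0) N3.N1=(alive,v0) N3.N2=(dead,v1) N3.N3=(suspect,v1) | N2.N0=(alive,v0) N2.N1=(alive,v0) N2.N2=(dead,v1) N2.N3=(suspect,v1)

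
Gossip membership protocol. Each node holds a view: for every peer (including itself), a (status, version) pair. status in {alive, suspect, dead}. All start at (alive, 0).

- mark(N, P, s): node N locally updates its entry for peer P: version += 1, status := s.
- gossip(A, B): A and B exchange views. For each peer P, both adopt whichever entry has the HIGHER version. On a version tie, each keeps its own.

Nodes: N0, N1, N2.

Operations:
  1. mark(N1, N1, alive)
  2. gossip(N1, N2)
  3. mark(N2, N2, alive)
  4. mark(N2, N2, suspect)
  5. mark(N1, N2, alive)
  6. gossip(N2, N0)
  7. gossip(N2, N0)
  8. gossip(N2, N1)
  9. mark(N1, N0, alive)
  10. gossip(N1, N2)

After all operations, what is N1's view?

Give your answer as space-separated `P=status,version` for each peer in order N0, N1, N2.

Op 1: N1 marks N1=alive -> (alive,v1)
Op 2: gossip N1<->N2 -> N1.N0=(alive,v0) N1.N1=(alive,v1) N1.N2=(alive,v0) | N2.N0=(alive,v0) N2.N1=(alive,v1) N2.N2=(alive,v0)
Op 3: N2 marks N2=alive -> (alive,v1)
Op 4: N2 marks N2=suspect -> (suspect,v2)
Op 5: N1 marks N2=alive -> (alive,v1)
Op 6: gossip N2<->N0 -> N2.N0=(alive,v0) N2.N1=(alive,v1) N2.N2=(suspect,v2) | N0.N0=(alive,v0) N0.N1=(alive,v1) N0.N2=(suspect,v2)
Op 7: gossip N2<->N0 -> N2.N0=(alive,v0) N2.N1=(alive,v1) N2.N2=(suspect,v2) | N0.N0=(alive,v0) N0.N1=(alive,v1) N0.N2=(suspect,v2)
Op 8: gossip N2<->N1 -> N2.N0=(alive,v0) N2.N1=(alive,v1) N2.N2=(suspect,v2) | N1.N0=(alive,v0) N1.N1=(alive,v1) N1.N2=(suspect,v2)
Op 9: N1 marks N0=alive -> (alive,v1)
Op 10: gossip N1<->N2 -> N1.N0=(alive,v1) N1.N1=(alive,v1) N1.N2=(suspect,v2) | N2.N0=(alive,v1) N2.N1=(alive,v1) N2.N2=(suspect,v2)

Answer: N0=alive,1 N1=alive,1 N2=suspect,2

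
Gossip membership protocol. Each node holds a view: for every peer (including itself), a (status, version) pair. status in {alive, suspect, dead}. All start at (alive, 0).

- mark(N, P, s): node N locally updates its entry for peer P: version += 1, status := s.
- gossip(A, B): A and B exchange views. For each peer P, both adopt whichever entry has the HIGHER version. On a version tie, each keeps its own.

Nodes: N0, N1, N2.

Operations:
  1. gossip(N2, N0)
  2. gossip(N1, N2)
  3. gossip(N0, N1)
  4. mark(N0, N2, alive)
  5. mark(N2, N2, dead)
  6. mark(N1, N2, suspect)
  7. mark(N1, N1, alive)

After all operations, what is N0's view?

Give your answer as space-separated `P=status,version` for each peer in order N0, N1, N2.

Op 1: gossip N2<->N0 -> N2.N0=(alive,v0) N2.N1=(alive,v0) N2.N2=(alive,v0) | N0.N0=(alive,v0) N0.N1=(alive,v0) N0.N2=(alive,v0)
Op 2: gossip N1<->N2 -> N1.N0=(alive,v0) N1.N1=(alive,v0) N1.N2=(alive,v0) | N2.N0=(alive,v0) N2.N1=(alive,v0) N2.N2=(alive,v0)
Op 3: gossip N0<->N1 -> N0.N0=(alive,v0) N0.N1=(alive,v0) N0.N2=(alive,v0) | N1.N0=(alive,v0) N1.N1=(alive,v0) N1.N2=(alive,v0)
Op 4: N0 marks N2=alive -> (alive,v1)
Op 5: N2 marks N2=dead -> (dead,v1)
Op 6: N1 marks N2=suspect -> (suspect,v1)
Op 7: N1 marks N1=alive -> (alive,v1)

Answer: N0=alive,0 N1=alive,0 N2=alive,1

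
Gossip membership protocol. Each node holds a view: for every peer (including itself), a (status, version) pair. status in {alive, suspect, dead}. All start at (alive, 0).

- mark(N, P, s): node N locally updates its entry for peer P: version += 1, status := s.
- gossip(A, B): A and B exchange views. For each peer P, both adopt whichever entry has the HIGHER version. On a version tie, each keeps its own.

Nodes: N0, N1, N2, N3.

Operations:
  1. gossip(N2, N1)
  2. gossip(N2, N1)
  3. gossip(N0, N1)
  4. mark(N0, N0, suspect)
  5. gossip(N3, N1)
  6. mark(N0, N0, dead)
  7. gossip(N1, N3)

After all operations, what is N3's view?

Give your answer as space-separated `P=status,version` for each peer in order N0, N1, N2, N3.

Op 1: gossip N2<->N1 -> N2.N0=(alive,v0) N2.N1=(alive,v0) N2.N2=(alive,v0) N2.N3=(alive,v0) | N1.N0=(alive,v0) N1.N1=(alive,v0) N1.N2=(alive,v0) N1.N3=(alive,v0)
Op 2: gossip N2<->N1 -> N2.N0=(alive,v0) N2.N1=(alive,v0) N2.N2=(alive,v0) N2.N3=(alive,v0) | N1.N0=(alive,v0) N1.N1=(alive,v0) N1.N2=(alive,v0) N1.N3=(alive,v0)
Op 3: gossip N0<->N1 -> N0.N0=(alive,v0) N0.N1=(alive,v0) N0.N2=(alive,v0) N0.N3=(alive,v0) | N1.N0=(alive,v0) N1.N1=(alive,v0) N1.N2=(alive,v0) N1.N3=(alive,v0)
Op 4: N0 marks N0=suspect -> (suspect,v1)
Op 5: gossip N3<->N1 -> N3.N0=(alive,v0) N3.N1=(alive,v0) N3.N2=(alive,v0) N3.N3=(alive,v0) | N1.N0=(alive,v0) N1.N1=(alive,v0) N1.N2=(alive,v0) N1.N3=(alive,v0)
Op 6: N0 marks N0=dead -> (dead,v2)
Op 7: gossip N1<->N3 -> N1.N0=(alive,v0) N1.N1=(alive,v0) N1.N2=(alive,v0) N1.N3=(alive,v0) | N3.N0=(alive,v0) N3.N1=(alive,v0) N3.N2=(alive,v0) N3.N3=(alive,v0)

Answer: N0=alive,0 N1=alive,0 N2=alive,0 N3=alive,0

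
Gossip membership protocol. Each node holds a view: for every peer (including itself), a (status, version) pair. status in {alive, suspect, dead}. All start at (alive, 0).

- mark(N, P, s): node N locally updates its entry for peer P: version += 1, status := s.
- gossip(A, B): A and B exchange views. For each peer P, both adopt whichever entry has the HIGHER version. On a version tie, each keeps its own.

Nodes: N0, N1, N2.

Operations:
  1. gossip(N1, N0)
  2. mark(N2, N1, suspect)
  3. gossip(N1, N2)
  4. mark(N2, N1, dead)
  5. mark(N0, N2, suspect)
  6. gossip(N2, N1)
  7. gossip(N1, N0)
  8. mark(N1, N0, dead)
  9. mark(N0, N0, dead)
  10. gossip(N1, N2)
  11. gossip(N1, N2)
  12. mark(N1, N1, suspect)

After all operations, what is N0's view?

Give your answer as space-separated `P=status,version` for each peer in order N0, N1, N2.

Op 1: gossip N1<->N0 -> N1.N0=(alive,v0) N1.N1=(alive,v0) N1.N2=(alive,v0) | N0.N0=(alive,v0) N0.N1=(alive,v0) N0.N2=(alive,v0)
Op 2: N2 marks N1=suspect -> (suspect,v1)
Op 3: gossip N1<->N2 -> N1.N0=(alive,v0) N1.N1=(suspect,v1) N1.N2=(alive,v0) | N2.N0=(alive,v0) N2.N1=(suspect,v1) N2.N2=(alive,v0)
Op 4: N2 marks N1=dead -> (dead,v2)
Op 5: N0 marks N2=suspect -> (suspect,v1)
Op 6: gossip N2<->N1 -> N2.N0=(alive,v0) N2.N1=(dead,v2) N2.N2=(alive,v0) | N1.N0=(alive,v0) N1.N1=(dead,v2) N1.N2=(alive,v0)
Op 7: gossip N1<->N0 -> N1.N0=(alive,v0) N1.N1=(dead,v2) N1.N2=(suspect,v1) | N0.N0=(alive,v0) N0.N1=(dead,v2) N0.N2=(suspect,v1)
Op 8: N1 marks N0=dead -> (dead,v1)
Op 9: N0 marks N0=dead -> (dead,v1)
Op 10: gossip N1<->N2 -> N1.N0=(dead,v1) N1.N1=(dead,v2) N1.N2=(suspect,v1) | N2.N0=(dead,v1) N2.N1=(dead,v2) N2.N2=(suspect,v1)
Op 11: gossip N1<->N2 -> N1.N0=(dead,v1) N1.N1=(dead,v2) N1.N2=(suspect,v1) | N2.N0=(dead,v1) N2.N1=(dead,v2) N2.N2=(suspect,v1)
Op 12: N1 marks N1=suspect -> (suspect,v3)

Answer: N0=dead,1 N1=dead,2 N2=suspect,1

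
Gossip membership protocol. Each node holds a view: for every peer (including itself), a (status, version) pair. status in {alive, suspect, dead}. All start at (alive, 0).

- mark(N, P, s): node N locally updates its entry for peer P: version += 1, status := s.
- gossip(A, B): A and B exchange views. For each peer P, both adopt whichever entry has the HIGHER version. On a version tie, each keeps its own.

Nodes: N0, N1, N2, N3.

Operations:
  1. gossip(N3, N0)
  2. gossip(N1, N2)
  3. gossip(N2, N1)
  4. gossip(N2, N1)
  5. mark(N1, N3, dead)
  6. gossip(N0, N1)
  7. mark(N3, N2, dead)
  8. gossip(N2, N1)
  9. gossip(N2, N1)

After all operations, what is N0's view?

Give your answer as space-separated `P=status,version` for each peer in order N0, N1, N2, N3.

Answer: N0=alive,0 N1=alive,0 N2=alive,0 N3=dead,1

Derivation:
Op 1: gossip N3<->N0 -> N3.N0=(alive,v0) N3.N1=(alive,v0) N3.N2=(alive,v0) N3.N3=(alive,v0) | N0.N0=(alive,v0) N0.N1=(alive,v0) N0.N2=(alive,v0) N0.N3=(alive,v0)
Op 2: gossip N1<->N2 -> N1.N0=(alive,v0) N1.N1=(alive,v0) N1.N2=(alive,v0) N1.N3=(alive,v0) | N2.N0=(alive,v0) N2.N1=(alive,v0) N2.N2=(alive,v0) N2.N3=(alive,v0)
Op 3: gossip N2<->N1 -> N2.N0=(alive,v0) N2.N1=(alive,v0) N2.N2=(alive,v0) N2.N3=(alive,v0) | N1.N0=(alive,v0) N1.N1=(alive,v0) N1.N2=(alive,v0) N1.N3=(alive,v0)
Op 4: gossip N2<->N1 -> N2.N0=(alive,v0) N2.N1=(alive,v0) N2.N2=(alive,v0) N2.N3=(alive,v0) | N1.N0=(alive,v0) N1.N1=(alive,v0) N1.N2=(alive,v0) N1.N3=(alive,v0)
Op 5: N1 marks N3=dead -> (dead,v1)
Op 6: gossip N0<->N1 -> N0.N0=(alive,v0) N0.N1=(alive,v0) N0.N2=(alive,v0) N0.N3=(dead,v1) | N1.N0=(alive,v0) N1.N1=(alive,v0) N1.N2=(alive,v0) N1.N3=(dead,v1)
Op 7: N3 marks N2=dead -> (dead,v1)
Op 8: gossip N2<->N1 -> N2.N0=(alive,v0) N2.N1=(alive,v0) N2.N2=(alive,v0) N2.N3=(dead,v1) | N1.N0=(alive,v0) N1.N1=(alive,v0) N1.N2=(alive,v0) N1.N3=(dead,v1)
Op 9: gossip N2<->N1 -> N2.N0=(alive,v0) N2.N1=(alive,v0) N2.N2=(alive,v0) N2.N3=(dead,v1) | N1.N0=(alive,v0) N1.N1=(alive,v0) N1.N2=(alive,v0) N1.N3=(dead,v1)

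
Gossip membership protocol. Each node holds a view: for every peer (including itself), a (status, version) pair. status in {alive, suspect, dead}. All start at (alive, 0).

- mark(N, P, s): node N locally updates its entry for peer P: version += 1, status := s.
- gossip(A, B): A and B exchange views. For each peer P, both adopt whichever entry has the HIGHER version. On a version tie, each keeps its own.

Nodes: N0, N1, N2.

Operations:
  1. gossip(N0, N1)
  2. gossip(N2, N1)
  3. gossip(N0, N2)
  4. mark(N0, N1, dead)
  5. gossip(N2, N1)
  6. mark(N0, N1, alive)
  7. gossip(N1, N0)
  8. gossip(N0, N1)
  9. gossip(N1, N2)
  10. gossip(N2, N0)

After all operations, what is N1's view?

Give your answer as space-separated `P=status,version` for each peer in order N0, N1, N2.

Answer: N0=alive,0 N1=alive,2 N2=alive,0

Derivation:
Op 1: gossip N0<->N1 -> N0.N0=(alive,v0) N0.N1=(alive,v0) N0.N2=(alive,v0) | N1.N0=(alive,v0) N1.N1=(alive,v0) N1.N2=(alive,v0)
Op 2: gossip N2<->N1 -> N2.N0=(alive,v0) N2.N1=(alive,v0) N2.N2=(alive,v0) | N1.N0=(alive,v0) N1.N1=(alive,v0) N1.N2=(alive,v0)
Op 3: gossip N0<->N2 -> N0.N0=(alive,v0) N0.N1=(alive,v0) N0.N2=(alive,v0) | N2.N0=(alive,v0) N2.N1=(alive,v0) N2.N2=(alive,v0)
Op 4: N0 marks N1=dead -> (dead,v1)
Op 5: gossip N2<->N1 -> N2.N0=(alive,v0) N2.N1=(alive,v0) N2.N2=(alive,v0) | N1.N0=(alive,v0) N1.N1=(alive,v0) N1.N2=(alive,v0)
Op 6: N0 marks N1=alive -> (alive,v2)
Op 7: gossip N1<->N0 -> N1.N0=(alive,v0) N1.N1=(alive,v2) N1.N2=(alive,v0) | N0.N0=(alive,v0) N0.N1=(alive,v2) N0.N2=(alive,v0)
Op 8: gossip N0<->N1 -> N0.N0=(alive,v0) N0.N1=(alive,v2) N0.N2=(alive,v0) | N1.N0=(alive,v0) N1.N1=(alive,v2) N1.N2=(alive,v0)
Op 9: gossip N1<->N2 -> N1.N0=(alive,v0) N1.N1=(alive,v2) N1.N2=(alive,v0) | N2.N0=(alive,v0) N2.N1=(alive,v2) N2.N2=(alive,v0)
Op 10: gossip N2<->N0 -> N2.N0=(alive,v0) N2.N1=(alive,v2) N2.N2=(alive,v0) | N0.N0=(alive,v0) N0.N1=(alive,v2) N0.N2=(alive,v0)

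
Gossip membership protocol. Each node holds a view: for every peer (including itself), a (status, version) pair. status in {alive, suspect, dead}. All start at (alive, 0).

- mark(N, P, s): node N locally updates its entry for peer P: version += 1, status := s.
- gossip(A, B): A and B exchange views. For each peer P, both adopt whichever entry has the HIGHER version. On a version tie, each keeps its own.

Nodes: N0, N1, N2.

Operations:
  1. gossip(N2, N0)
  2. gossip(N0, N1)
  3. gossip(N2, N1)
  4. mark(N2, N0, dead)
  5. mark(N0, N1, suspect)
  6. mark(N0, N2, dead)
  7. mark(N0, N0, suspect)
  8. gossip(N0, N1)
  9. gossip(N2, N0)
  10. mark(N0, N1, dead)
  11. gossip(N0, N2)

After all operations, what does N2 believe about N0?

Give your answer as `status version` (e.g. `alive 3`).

Op 1: gossip N2<->N0 -> N2.N0=(alive,v0) N2.N1=(alive,v0) N2.N2=(alive,v0) | N0.N0=(alive,v0) N0.N1=(alive,v0) N0.N2=(alive,v0)
Op 2: gossip N0<->N1 -> N0.N0=(alive,v0) N0.N1=(alive,v0) N0.N2=(alive,v0) | N1.N0=(alive,v0) N1.N1=(alive,v0) N1.N2=(alive,v0)
Op 3: gossip N2<->N1 -> N2.N0=(alive,v0) N2.N1=(alive,v0) N2.N2=(alive,v0) | N1.N0=(alive,v0) N1.N1=(alive,v0) N1.N2=(alive,v0)
Op 4: N2 marks N0=dead -> (dead,v1)
Op 5: N0 marks N1=suspect -> (suspect,v1)
Op 6: N0 marks N2=dead -> (dead,v1)
Op 7: N0 marks N0=suspect -> (suspect,v1)
Op 8: gossip N0<->N1 -> N0.N0=(suspect,v1) N0.N1=(suspect,v1) N0.N2=(dead,v1) | N1.N0=(suspect,v1) N1.N1=(suspect,v1) N1.N2=(dead,v1)
Op 9: gossip N2<->N0 -> N2.N0=(dead,v1) N2.N1=(suspect,v1) N2.N2=(dead,v1) | N0.N0=(suspect,v1) N0.N1=(suspect,v1) N0.N2=(dead,v1)
Op 10: N0 marks N1=dead -> (dead,v2)
Op 11: gossip N0<->N2 -> N0.N0=(suspect,v1) N0.N1=(dead,v2) N0.N2=(dead,v1) | N2.N0=(dead,v1) N2.N1=(dead,v2) N2.N2=(dead,v1)

Answer: dead 1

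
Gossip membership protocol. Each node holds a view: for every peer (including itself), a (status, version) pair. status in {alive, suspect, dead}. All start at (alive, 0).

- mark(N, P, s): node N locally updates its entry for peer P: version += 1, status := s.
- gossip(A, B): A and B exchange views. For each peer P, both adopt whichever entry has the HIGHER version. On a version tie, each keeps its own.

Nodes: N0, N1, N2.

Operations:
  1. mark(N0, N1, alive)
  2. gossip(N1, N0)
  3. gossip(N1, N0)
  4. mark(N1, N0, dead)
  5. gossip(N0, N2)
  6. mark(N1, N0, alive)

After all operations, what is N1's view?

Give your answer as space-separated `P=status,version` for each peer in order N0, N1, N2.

Op 1: N0 marks N1=alive -> (alive,v1)
Op 2: gossip N1<->N0 -> N1.N0=(alive,v0) N1.N1=(alive,v1) N1.N2=(alive,v0) | N0.N0=(alive,v0) N0.N1=(alive,v1) N0.N2=(alive,v0)
Op 3: gossip N1<->N0 -> N1.N0=(alive,v0) N1.N1=(alive,v1) N1.N2=(alive,v0) | N0.N0=(alive,v0) N0.N1=(alive,v1) N0.N2=(alive,v0)
Op 4: N1 marks N0=dead -> (dead,v1)
Op 5: gossip N0<->N2 -> N0.N0=(alive,v0) N0.N1=(alive,v1) N0.N2=(alive,v0) | N2.N0=(alive,v0) N2.N1=(alive,v1) N2.N2=(alive,v0)
Op 6: N1 marks N0=alive -> (alive,v2)

Answer: N0=alive,2 N1=alive,1 N2=alive,0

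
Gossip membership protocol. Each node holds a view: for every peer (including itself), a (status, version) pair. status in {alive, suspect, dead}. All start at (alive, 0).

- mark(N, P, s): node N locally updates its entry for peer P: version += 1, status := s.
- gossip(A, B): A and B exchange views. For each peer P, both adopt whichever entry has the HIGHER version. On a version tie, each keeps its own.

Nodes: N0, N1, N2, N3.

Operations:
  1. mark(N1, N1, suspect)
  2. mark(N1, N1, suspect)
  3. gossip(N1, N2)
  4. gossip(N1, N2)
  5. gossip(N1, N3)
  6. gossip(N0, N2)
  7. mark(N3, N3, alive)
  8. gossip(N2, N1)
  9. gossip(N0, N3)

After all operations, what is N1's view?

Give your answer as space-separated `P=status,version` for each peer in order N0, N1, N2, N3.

Op 1: N1 marks N1=suspect -> (suspect,v1)
Op 2: N1 marks N1=suspect -> (suspect,v2)
Op 3: gossip N1<->N2 -> N1.N0=(alive,v0) N1.N1=(suspect,v2) N1.N2=(alive,v0) N1.N3=(alive,v0) | N2.N0=(alive,v0) N2.N1=(suspect,v2) N2.N2=(alive,v0) N2.N3=(alive,v0)
Op 4: gossip N1<->N2 -> N1.N0=(alive,v0) N1.N1=(suspect,v2) N1.N2=(alive,v0) N1.N3=(alive,v0) | N2.N0=(alive,v0) N2.N1=(suspect,v2) N2.N2=(alive,v0) N2.N3=(alive,v0)
Op 5: gossip N1<->N3 -> N1.N0=(alive,v0) N1.N1=(suspect,v2) N1.N2=(alive,v0) N1.N3=(alive,v0) | N3.N0=(alive,v0) N3.N1=(suspect,v2) N3.N2=(alive,v0) N3.N3=(alive,v0)
Op 6: gossip N0<->N2 -> N0.N0=(alive,v0) N0.N1=(suspect,v2) N0.N2=(alive,v0) N0.N3=(alive,v0) | N2.N0=(alive,v0) N2.N1=(suspect,v2) N2.N2=(alive,v0) N2.N3=(alive,v0)
Op 7: N3 marks N3=alive -> (alive,v1)
Op 8: gossip N2<->N1 -> N2.N0=(alive,v0) N2.N1=(suspect,v2) N2.N2=(alive,v0) N2.N3=(alive,v0) | N1.N0=(alive,v0) N1.N1=(suspect,v2) N1.N2=(alive,v0) N1.N3=(alive,v0)
Op 9: gossip N0<->N3 -> N0.N0=(alive,v0) N0.N1=(suspect,v2) N0.N2=(alive,v0) N0.N3=(alive,v1) | N3.N0=(alive,v0) N3.N1=(suspect,v2) N3.N2=(alive,v0) N3.N3=(alive,v1)

Answer: N0=alive,0 N1=suspect,2 N2=alive,0 N3=alive,0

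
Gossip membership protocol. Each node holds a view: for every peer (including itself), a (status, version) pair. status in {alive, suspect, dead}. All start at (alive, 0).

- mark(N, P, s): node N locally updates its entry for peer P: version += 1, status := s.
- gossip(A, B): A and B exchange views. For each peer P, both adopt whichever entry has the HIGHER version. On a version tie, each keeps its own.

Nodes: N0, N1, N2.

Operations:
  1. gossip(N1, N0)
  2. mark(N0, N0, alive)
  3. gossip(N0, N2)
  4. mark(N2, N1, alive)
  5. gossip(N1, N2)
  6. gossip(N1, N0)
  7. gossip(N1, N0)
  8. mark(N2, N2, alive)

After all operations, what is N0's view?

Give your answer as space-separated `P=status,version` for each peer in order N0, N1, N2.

Op 1: gossip N1<->N0 -> N1.N0=(alive,v0) N1.N1=(alive,v0) N1.N2=(alive,v0) | N0.N0=(alive,v0) N0.N1=(alive,v0) N0.N2=(alive,v0)
Op 2: N0 marks N0=alive -> (alive,v1)
Op 3: gossip N0<->N2 -> N0.N0=(alive,v1) N0.N1=(alive,v0) N0.N2=(alive,v0) | N2.N0=(alive,v1) N2.N1=(alive,v0) N2.N2=(alive,v0)
Op 4: N2 marks N1=alive -> (alive,v1)
Op 5: gossip N1<->N2 -> N1.N0=(alive,v1) N1.N1=(alive,v1) N1.N2=(alive,v0) | N2.N0=(alive,v1) N2.N1=(alive,v1) N2.N2=(alive,v0)
Op 6: gossip N1<->N0 -> N1.N0=(alive,v1) N1.N1=(alive,v1) N1.N2=(alive,v0) | N0.N0=(alive,v1) N0.N1=(alive,v1) N0.N2=(alive,v0)
Op 7: gossip N1<->N0 -> N1.N0=(alive,v1) N1.N1=(alive,v1) N1.N2=(alive,v0) | N0.N0=(alive,v1) N0.N1=(alive,v1) N0.N2=(alive,v0)
Op 8: N2 marks N2=alive -> (alive,v1)

Answer: N0=alive,1 N1=alive,1 N2=alive,0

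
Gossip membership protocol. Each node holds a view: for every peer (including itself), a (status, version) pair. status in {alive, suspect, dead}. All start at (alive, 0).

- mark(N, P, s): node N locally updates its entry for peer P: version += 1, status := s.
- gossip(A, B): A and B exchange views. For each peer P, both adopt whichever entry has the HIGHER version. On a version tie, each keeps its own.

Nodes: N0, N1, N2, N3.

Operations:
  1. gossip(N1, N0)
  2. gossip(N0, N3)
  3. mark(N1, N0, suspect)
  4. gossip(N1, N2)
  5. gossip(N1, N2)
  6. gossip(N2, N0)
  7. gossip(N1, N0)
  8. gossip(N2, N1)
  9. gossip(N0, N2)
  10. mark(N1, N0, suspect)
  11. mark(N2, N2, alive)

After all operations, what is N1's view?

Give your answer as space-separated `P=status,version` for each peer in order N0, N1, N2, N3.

Op 1: gossip N1<->N0 -> N1.N0=(alive,v0) N1.N1=(alive,v0) N1.N2=(alive,v0) N1.N3=(alive,v0) | N0.N0=(alive,v0) N0.N1=(alive,v0) N0.N2=(alive,v0) N0.N3=(alive,v0)
Op 2: gossip N0<->N3 -> N0.N0=(alive,v0) N0.N1=(alive,v0) N0.N2=(alive,v0) N0.N3=(alive,v0) | N3.N0=(alive,v0) N3.N1=(alive,v0) N3.N2=(alive,v0) N3.N3=(alive,v0)
Op 3: N1 marks N0=suspect -> (suspect,v1)
Op 4: gossip N1<->N2 -> N1.N0=(suspect,v1) N1.N1=(alive,v0) N1.N2=(alive,v0) N1.N3=(alive,v0) | N2.N0=(suspect,v1) N2.N1=(alive,v0) N2.N2=(alive,v0) N2.N3=(alive,v0)
Op 5: gossip N1<->N2 -> N1.N0=(suspect,v1) N1.N1=(alive,v0) N1.N2=(alive,v0) N1.N3=(alive,v0) | N2.N0=(suspect,v1) N2.N1=(alive,v0) N2.N2=(alive,v0) N2.N3=(alive,v0)
Op 6: gossip N2<->N0 -> N2.N0=(suspect,v1) N2.N1=(alive,v0) N2.N2=(alive,v0) N2.N3=(alive,v0) | N0.N0=(suspect,v1) N0.N1=(alive,v0) N0.N2=(alive,v0) N0.N3=(alive,v0)
Op 7: gossip N1<->N0 -> N1.N0=(suspect,v1) N1.N1=(alive,v0) N1.N2=(alive,v0) N1.N3=(alive,v0) | N0.N0=(suspect,v1) N0.N1=(alive,v0) N0.N2=(alive,v0) N0.N3=(alive,v0)
Op 8: gossip N2<->N1 -> N2.N0=(suspect,v1) N2.N1=(alive,v0) N2.N2=(alive,v0) N2.N3=(alive,v0) | N1.N0=(suspect,v1) N1.N1=(alive,v0) N1.N2=(alive,v0) N1.N3=(alive,v0)
Op 9: gossip N0<->N2 -> N0.N0=(suspect,v1) N0.N1=(alive,v0) N0.N2=(alive,v0) N0.N3=(alive,v0) | N2.N0=(suspect,v1) N2.N1=(alive,v0) N2.N2=(alive,v0) N2.N3=(alive,v0)
Op 10: N1 marks N0=suspect -> (suspect,v2)
Op 11: N2 marks N2=alive -> (alive,v1)

Answer: N0=suspect,2 N1=alive,0 N2=alive,0 N3=alive,0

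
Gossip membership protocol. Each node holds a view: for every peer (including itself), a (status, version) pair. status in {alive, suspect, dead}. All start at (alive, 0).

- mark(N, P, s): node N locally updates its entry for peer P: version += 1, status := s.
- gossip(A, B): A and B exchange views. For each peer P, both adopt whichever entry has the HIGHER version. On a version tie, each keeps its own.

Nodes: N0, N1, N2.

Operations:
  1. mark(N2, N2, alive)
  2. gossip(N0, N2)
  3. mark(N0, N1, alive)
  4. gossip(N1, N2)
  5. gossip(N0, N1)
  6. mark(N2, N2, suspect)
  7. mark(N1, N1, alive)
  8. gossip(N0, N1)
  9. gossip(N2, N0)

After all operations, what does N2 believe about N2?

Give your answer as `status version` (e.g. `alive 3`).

Op 1: N2 marks N2=alive -> (alive,v1)
Op 2: gossip N0<->N2 -> N0.N0=(alive,v0) N0.N1=(alive,v0) N0.N2=(alive,v1) | N2.N0=(alive,v0) N2.N1=(alive,v0) N2.N2=(alive,v1)
Op 3: N0 marks N1=alive -> (alive,v1)
Op 4: gossip N1<->N2 -> N1.N0=(alive,v0) N1.N1=(alive,v0) N1.N2=(alive,v1) | N2.N0=(alive,v0) N2.N1=(alive,v0) N2.N2=(alive,v1)
Op 5: gossip N0<->N1 -> N0.N0=(alive,v0) N0.N1=(alive,v1) N0.N2=(alive,v1) | N1.N0=(alive,v0) N1.N1=(alive,v1) N1.N2=(alive,v1)
Op 6: N2 marks N2=suspect -> (suspect,v2)
Op 7: N1 marks N1=alive -> (alive,v2)
Op 8: gossip N0<->N1 -> N0.N0=(alive,v0) N0.N1=(alive,v2) N0.N2=(alive,v1) | N1.N0=(alive,v0) N1.N1=(alive,v2) N1.N2=(alive,v1)
Op 9: gossip N2<->N0 -> N2.N0=(alive,v0) N2.N1=(alive,v2) N2.N2=(suspect,v2) | N0.N0=(alive,v0) N0.N1=(alive,v2) N0.N2=(suspect,v2)

Answer: suspect 2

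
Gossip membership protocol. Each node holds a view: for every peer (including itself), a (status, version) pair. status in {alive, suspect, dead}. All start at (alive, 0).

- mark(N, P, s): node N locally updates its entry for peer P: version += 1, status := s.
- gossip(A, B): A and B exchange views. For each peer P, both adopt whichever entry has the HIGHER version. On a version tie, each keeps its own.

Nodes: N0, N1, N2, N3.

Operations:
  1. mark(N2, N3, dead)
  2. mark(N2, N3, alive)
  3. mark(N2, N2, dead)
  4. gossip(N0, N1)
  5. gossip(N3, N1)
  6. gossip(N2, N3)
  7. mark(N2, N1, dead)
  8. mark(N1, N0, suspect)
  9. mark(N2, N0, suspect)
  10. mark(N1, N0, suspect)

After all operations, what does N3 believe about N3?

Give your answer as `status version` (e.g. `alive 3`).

Answer: alive 2

Derivation:
Op 1: N2 marks N3=dead -> (dead,v1)
Op 2: N2 marks N3=alive -> (alive,v2)
Op 3: N2 marks N2=dead -> (dead,v1)
Op 4: gossip N0<->N1 -> N0.N0=(alive,v0) N0.N1=(alive,v0) N0.N2=(alive,v0) N0.N3=(alive,v0) | N1.N0=(alive,v0) N1.N1=(alive,v0) N1.N2=(alive,v0) N1.N3=(alive,v0)
Op 5: gossip N3<->N1 -> N3.N0=(alive,v0) N3.N1=(alive,v0) N3.N2=(alive,v0) N3.N3=(alive,v0) | N1.N0=(alive,v0) N1.N1=(alive,v0) N1.N2=(alive,v0) N1.N3=(alive,v0)
Op 6: gossip N2<->N3 -> N2.N0=(alive,v0) N2.N1=(alive,v0) N2.N2=(dead,v1) N2.N3=(alive,v2) | N3.N0=(alive,v0) N3.N1=(alive,v0) N3.N2=(dead,v1) N3.N3=(alive,v2)
Op 7: N2 marks N1=dead -> (dead,v1)
Op 8: N1 marks N0=suspect -> (suspect,v1)
Op 9: N2 marks N0=suspect -> (suspect,v1)
Op 10: N1 marks N0=suspect -> (suspect,v2)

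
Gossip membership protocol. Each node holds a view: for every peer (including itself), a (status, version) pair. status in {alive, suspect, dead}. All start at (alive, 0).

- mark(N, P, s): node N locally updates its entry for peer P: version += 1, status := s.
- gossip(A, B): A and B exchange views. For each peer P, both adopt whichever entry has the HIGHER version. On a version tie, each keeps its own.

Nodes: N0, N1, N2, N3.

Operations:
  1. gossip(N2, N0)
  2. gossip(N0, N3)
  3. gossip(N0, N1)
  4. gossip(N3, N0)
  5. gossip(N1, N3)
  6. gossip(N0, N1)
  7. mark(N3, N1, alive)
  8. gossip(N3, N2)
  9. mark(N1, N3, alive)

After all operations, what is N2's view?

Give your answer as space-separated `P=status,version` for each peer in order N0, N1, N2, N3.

Answer: N0=alive,0 N1=alive,1 N2=alive,0 N3=alive,0

Derivation:
Op 1: gossip N2<->N0 -> N2.N0=(alive,v0) N2.N1=(alive,v0) N2.N2=(alive,v0) N2.N3=(alive,v0) | N0.N0=(alive,v0) N0.N1=(alive,v0) N0.N2=(alive,v0) N0.N3=(alive,v0)
Op 2: gossip N0<->N3 -> N0.N0=(alive,v0) N0.N1=(alive,v0) N0.N2=(alive,v0) N0.N3=(alive,v0) | N3.N0=(alive,v0) N3.N1=(alive,v0) N3.N2=(alive,v0) N3.N3=(alive,v0)
Op 3: gossip N0<->N1 -> N0.N0=(alive,v0) N0.N1=(alive,v0) N0.N2=(alive,v0) N0.N3=(alive,v0) | N1.N0=(alive,v0) N1.N1=(alive,v0) N1.N2=(alive,v0) N1.N3=(alive,v0)
Op 4: gossip N3<->N0 -> N3.N0=(alive,v0) N3.N1=(alive,v0) N3.N2=(alive,v0) N3.N3=(alive,v0) | N0.N0=(alive,v0) N0.N1=(alive,v0) N0.N2=(alive,v0) N0.N3=(alive,v0)
Op 5: gossip N1<->N3 -> N1.N0=(alive,v0) N1.N1=(alive,v0) N1.N2=(alive,v0) N1.N3=(alive,v0) | N3.N0=(alive,v0) N3.N1=(alive,v0) N3.N2=(alive,v0) N3.N3=(alive,v0)
Op 6: gossip N0<->N1 -> N0.N0=(alive,v0) N0.N1=(alive,v0) N0.N2=(alive,v0) N0.N3=(alive,v0) | N1.N0=(alive,v0) N1.N1=(alive,v0) N1.N2=(alive,v0) N1.N3=(alive,v0)
Op 7: N3 marks N1=alive -> (alive,v1)
Op 8: gossip N3<->N2 -> N3.N0=(alive,v0) N3.N1=(alive,v1) N3.N2=(alive,v0) N3.N3=(alive,v0) | N2.N0=(alive,v0) N2.N1=(alive,v1) N2.N2=(alive,v0) N2.N3=(alive,v0)
Op 9: N1 marks N3=alive -> (alive,v1)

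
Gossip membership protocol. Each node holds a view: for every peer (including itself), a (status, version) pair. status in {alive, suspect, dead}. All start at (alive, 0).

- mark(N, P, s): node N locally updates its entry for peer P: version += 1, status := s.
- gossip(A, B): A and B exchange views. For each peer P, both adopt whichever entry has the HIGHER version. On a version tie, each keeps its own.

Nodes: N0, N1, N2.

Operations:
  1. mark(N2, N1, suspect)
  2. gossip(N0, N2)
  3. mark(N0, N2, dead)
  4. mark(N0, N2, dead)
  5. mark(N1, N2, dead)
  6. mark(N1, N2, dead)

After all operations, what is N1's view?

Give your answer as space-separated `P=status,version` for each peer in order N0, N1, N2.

Op 1: N2 marks N1=suspect -> (suspect,v1)
Op 2: gossip N0<->N2 -> N0.N0=(alive,v0) N0.N1=(suspect,v1) N0.N2=(alive,v0) | N2.N0=(alive,v0) N2.N1=(suspect,v1) N2.N2=(alive,v0)
Op 3: N0 marks N2=dead -> (dead,v1)
Op 4: N0 marks N2=dead -> (dead,v2)
Op 5: N1 marks N2=dead -> (dead,v1)
Op 6: N1 marks N2=dead -> (dead,v2)

Answer: N0=alive,0 N1=alive,0 N2=dead,2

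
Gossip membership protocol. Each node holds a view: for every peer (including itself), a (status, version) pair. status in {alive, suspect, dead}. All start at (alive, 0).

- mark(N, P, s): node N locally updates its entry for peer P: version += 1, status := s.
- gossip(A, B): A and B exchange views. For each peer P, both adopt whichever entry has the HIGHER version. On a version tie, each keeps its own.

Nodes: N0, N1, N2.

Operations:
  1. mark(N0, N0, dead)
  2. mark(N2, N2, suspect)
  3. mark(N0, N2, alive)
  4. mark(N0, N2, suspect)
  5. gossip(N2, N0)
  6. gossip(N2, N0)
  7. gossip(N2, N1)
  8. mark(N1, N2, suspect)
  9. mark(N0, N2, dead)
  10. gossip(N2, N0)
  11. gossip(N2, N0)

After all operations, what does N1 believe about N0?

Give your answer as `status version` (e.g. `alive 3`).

Op 1: N0 marks N0=dead -> (dead,v1)
Op 2: N2 marks N2=suspect -> (suspect,v1)
Op 3: N0 marks N2=alive -> (alive,v1)
Op 4: N0 marks N2=suspect -> (suspect,v2)
Op 5: gossip N2<->N0 -> N2.N0=(dead,v1) N2.N1=(alive,v0) N2.N2=(suspect,v2) | N0.N0=(dead,v1) N0.N1=(alive,v0) N0.N2=(suspect,v2)
Op 6: gossip N2<->N0 -> N2.N0=(dead,v1) N2.N1=(alive,v0) N2.N2=(suspect,v2) | N0.N0=(dead,v1) N0.N1=(alive,v0) N0.N2=(suspect,v2)
Op 7: gossip N2<->N1 -> N2.N0=(dead,v1) N2.N1=(alive,v0) N2.N2=(suspect,v2) | N1.N0=(dead,v1) N1.N1=(alive,v0) N1.N2=(suspect,v2)
Op 8: N1 marks N2=suspect -> (suspect,v3)
Op 9: N0 marks N2=dead -> (dead,v3)
Op 10: gossip N2<->N0 -> N2.N0=(dead,v1) N2.N1=(alive,v0) N2.N2=(dead,v3) | N0.N0=(dead,v1) N0.N1=(alive,v0) N0.N2=(dead,v3)
Op 11: gossip N2<->N0 -> N2.N0=(dead,v1) N2.N1=(alive,v0) N2.N2=(dead,v3) | N0.N0=(dead,v1) N0.N1=(alive,v0) N0.N2=(dead,v3)

Answer: dead 1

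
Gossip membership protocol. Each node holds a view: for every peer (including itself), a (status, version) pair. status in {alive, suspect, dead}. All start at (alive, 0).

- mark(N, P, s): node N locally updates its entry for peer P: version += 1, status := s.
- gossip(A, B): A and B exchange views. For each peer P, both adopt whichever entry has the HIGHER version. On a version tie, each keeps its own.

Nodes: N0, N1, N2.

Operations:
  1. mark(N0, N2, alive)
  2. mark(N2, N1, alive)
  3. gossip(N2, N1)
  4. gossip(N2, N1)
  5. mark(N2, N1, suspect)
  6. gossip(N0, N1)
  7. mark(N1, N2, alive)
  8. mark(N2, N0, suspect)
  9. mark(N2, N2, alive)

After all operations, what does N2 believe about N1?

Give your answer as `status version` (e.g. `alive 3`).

Answer: suspect 2

Derivation:
Op 1: N0 marks N2=alive -> (alive,v1)
Op 2: N2 marks N1=alive -> (alive,v1)
Op 3: gossip N2<->N1 -> N2.N0=(alive,v0) N2.N1=(alive,v1) N2.N2=(alive,v0) | N1.N0=(alive,v0) N1.N1=(alive,v1) N1.N2=(alive,v0)
Op 4: gossip N2<->N1 -> N2.N0=(alive,v0) N2.N1=(alive,v1) N2.N2=(alive,v0) | N1.N0=(alive,v0) N1.N1=(alive,v1) N1.N2=(alive,v0)
Op 5: N2 marks N1=suspect -> (suspect,v2)
Op 6: gossip N0<->N1 -> N0.N0=(alive,v0) N0.N1=(alive,v1) N0.N2=(alive,v1) | N1.N0=(alive,v0) N1.N1=(alive,v1) N1.N2=(alive,v1)
Op 7: N1 marks N2=alive -> (alive,v2)
Op 8: N2 marks N0=suspect -> (suspect,v1)
Op 9: N2 marks N2=alive -> (alive,v1)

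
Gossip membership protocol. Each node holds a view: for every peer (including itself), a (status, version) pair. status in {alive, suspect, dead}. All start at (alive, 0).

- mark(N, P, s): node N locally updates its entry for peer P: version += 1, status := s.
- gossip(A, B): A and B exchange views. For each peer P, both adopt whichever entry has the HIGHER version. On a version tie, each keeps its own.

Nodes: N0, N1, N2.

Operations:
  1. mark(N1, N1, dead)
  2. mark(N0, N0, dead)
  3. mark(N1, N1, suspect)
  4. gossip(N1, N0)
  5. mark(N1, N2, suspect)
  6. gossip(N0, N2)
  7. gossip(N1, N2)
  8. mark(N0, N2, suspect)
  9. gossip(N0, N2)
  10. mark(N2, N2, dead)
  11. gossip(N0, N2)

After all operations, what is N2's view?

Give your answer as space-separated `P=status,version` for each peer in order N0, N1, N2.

Answer: N0=dead,1 N1=suspect,2 N2=dead,2

Derivation:
Op 1: N1 marks N1=dead -> (dead,v1)
Op 2: N0 marks N0=dead -> (dead,v1)
Op 3: N1 marks N1=suspect -> (suspect,v2)
Op 4: gossip N1<->N0 -> N1.N0=(dead,v1) N1.N1=(suspect,v2) N1.N2=(alive,v0) | N0.N0=(dead,v1) N0.N1=(suspect,v2) N0.N2=(alive,v0)
Op 5: N1 marks N2=suspect -> (suspect,v1)
Op 6: gossip N0<->N2 -> N0.N0=(dead,v1) N0.N1=(suspect,v2) N0.N2=(alive,v0) | N2.N0=(dead,v1) N2.N1=(suspect,v2) N2.N2=(alive,v0)
Op 7: gossip N1<->N2 -> N1.N0=(dead,v1) N1.N1=(suspect,v2) N1.N2=(suspect,v1) | N2.N0=(dead,v1) N2.N1=(suspect,v2) N2.N2=(suspect,v1)
Op 8: N0 marks N2=suspect -> (suspect,v1)
Op 9: gossip N0<->N2 -> N0.N0=(dead,v1) N0.N1=(suspect,v2) N0.N2=(suspect,v1) | N2.N0=(dead,v1) N2.N1=(suspect,v2) N2.N2=(suspect,v1)
Op 10: N2 marks N2=dead -> (dead,v2)
Op 11: gossip N0<->N2 -> N0.N0=(dead,v1) N0.N1=(suspect,v2) N0.N2=(dead,v2) | N2.N0=(dead,v1) N2.N1=(suspect,v2) N2.N2=(dead,v2)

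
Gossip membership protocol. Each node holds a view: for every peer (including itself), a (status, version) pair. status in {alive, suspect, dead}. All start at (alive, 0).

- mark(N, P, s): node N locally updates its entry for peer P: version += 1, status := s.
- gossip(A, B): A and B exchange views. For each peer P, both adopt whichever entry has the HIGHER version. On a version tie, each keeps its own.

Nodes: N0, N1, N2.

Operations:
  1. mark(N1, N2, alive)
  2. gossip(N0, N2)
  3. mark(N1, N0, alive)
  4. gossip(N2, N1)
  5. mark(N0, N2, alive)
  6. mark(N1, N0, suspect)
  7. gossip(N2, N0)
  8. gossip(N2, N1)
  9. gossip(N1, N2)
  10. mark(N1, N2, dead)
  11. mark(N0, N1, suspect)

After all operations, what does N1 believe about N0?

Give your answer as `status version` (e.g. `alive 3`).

Answer: suspect 2

Derivation:
Op 1: N1 marks N2=alive -> (alive,v1)
Op 2: gossip N0<->N2 -> N0.N0=(alive,v0) N0.N1=(alive,v0) N0.N2=(alive,v0) | N2.N0=(alive,v0) N2.N1=(alive,v0) N2.N2=(alive,v0)
Op 3: N1 marks N0=alive -> (alive,v1)
Op 4: gossip N2<->N1 -> N2.N0=(alive,v1) N2.N1=(alive,v0) N2.N2=(alive,v1) | N1.N0=(alive,v1) N1.N1=(alive,v0) N1.N2=(alive,v1)
Op 5: N0 marks N2=alive -> (alive,v1)
Op 6: N1 marks N0=suspect -> (suspect,v2)
Op 7: gossip N2<->N0 -> N2.N0=(alive,v1) N2.N1=(alive,v0) N2.N2=(alive,v1) | N0.N0=(alive,v1) N0.N1=(alive,v0) N0.N2=(alive,v1)
Op 8: gossip N2<->N1 -> N2.N0=(suspect,v2) N2.N1=(alive,v0) N2.N2=(alive,v1) | N1.N0=(suspect,v2) N1.N1=(alive,v0) N1.N2=(alive,v1)
Op 9: gossip N1<->N2 -> N1.N0=(suspect,v2) N1.N1=(alive,v0) N1.N2=(alive,v1) | N2.N0=(suspect,v2) N2.N1=(alive,v0) N2.N2=(alive,v1)
Op 10: N1 marks N2=dead -> (dead,v2)
Op 11: N0 marks N1=suspect -> (suspect,v1)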